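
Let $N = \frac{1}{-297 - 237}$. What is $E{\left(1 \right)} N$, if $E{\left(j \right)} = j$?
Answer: $- \frac{1}{534} \approx -0.0018727$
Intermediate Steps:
$N = - \frac{1}{534}$ ($N = \frac{1}{-534} = - \frac{1}{534} \approx -0.0018727$)
$E{\left(1 \right)} N = 1 \left(- \frac{1}{534}\right) = - \frac{1}{534}$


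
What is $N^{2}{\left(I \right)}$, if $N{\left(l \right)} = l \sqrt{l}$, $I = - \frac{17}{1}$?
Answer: $-4913$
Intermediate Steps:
$I = -17$ ($I = \left(-17\right) 1 = -17$)
$N{\left(l \right)} = l^{\frac{3}{2}}$
$N^{2}{\left(I \right)} = \left(\left(-17\right)^{\frac{3}{2}}\right)^{2} = \left(- 17 i \sqrt{17}\right)^{2} = -4913$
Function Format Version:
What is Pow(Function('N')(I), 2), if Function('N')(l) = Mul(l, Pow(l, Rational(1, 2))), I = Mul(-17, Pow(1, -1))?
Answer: -4913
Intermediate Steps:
I = -17 (I = Mul(-17, 1) = -17)
Function('N')(l) = Pow(l, Rational(3, 2))
Pow(Function('N')(I), 2) = Pow(Pow(-17, Rational(3, 2)), 2) = Pow(Mul(-17, I, Pow(17, Rational(1, 2))), 2) = -4913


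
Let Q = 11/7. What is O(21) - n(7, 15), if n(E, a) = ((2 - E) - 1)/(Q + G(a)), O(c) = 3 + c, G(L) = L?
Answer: 1413/58 ≈ 24.362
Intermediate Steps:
Q = 11/7 (Q = 11*(1/7) = 11/7 ≈ 1.5714)
n(E, a) = (1 - E)/(11/7 + a) (n(E, a) = ((2 - E) - 1)/(11/7 + a) = (1 - E)/(11/7 + a))
O(21) - n(7, 15) = (3 + 21) - 7*(1 - 1*7)/(11 + 7*15) = 24 - 7*(1 - 7)/(11 + 105) = 24 - 7*(-6)/116 = 24 - 1*(-21/58) = 24 + 21/58 = 1413/58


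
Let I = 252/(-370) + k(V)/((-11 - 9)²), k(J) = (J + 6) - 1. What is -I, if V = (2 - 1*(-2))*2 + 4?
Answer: 9451/14800 ≈ 0.63858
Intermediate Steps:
V = 12 (V = (2 + 2)*2 + 4 = 4*2 + 4 = 8 + 4 = 12)
k(J) = 5 + J (k(J) = (6 + J) - 1 = 5 + J)
I = -9451/14800 (I = 252/(-370) + (5 + 12)/((-11 - 9)²) = 252*(-1/370) + 17/((-20)²) = -126/185 + 17/400 = -9451/14800 ≈ -0.63858)
-I = -1*(-9451/14800) = 9451/14800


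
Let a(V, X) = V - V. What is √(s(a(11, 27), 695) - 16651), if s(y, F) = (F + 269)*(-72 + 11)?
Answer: I*√75455 ≈ 274.69*I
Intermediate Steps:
a(V, X) = 0
s(y, F) = -16409 - 61*F (s(y, F) = (269 + F)*(-61) = -16409 - 61*F)
√(s(a(11, 27), 695) - 16651) = √((-16409 - 61*695) - 16651) = √((-16409 - 42395) - 16651) = √(-58804 - 16651) = √(-75455) = I*√75455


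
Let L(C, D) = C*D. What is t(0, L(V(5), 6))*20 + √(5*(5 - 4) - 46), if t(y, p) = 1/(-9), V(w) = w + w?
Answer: -20/9 + I*√41 ≈ -2.2222 + 6.4031*I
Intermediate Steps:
V(w) = 2*w
t(y, p) = -⅑
t(0, L(V(5), 6))*20 + √(5*(5 - 4) - 46) = -⅑*20 + √(5*(5 - 4) - 46) = -20/9 + √(5*1 - 46) = -20/9 + √(5 - 46) = -20/9 + √(-41) = -20/9 + I*√41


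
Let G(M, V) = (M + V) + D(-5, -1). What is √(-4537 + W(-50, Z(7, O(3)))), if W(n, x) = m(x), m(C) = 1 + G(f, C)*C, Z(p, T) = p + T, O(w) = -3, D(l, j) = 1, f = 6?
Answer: 2*I*√1123 ≈ 67.022*I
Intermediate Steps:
Z(p, T) = T + p
G(M, V) = 1 + M + V (G(M, V) = (M + V) + 1 = 1 + M + V)
m(C) = 1 + C*(7 + C) (m(C) = 1 + (1 + 6 + C)*C = 1 + (7 + C)*C = 1 + C*(7 + C))
W(n, x) = 1 + x*(7 + x)
√(-4537 + W(-50, Z(7, O(3)))) = √(-4537 + (1 + (-3 + 7)*(7 + (-3 + 7)))) = √(-4537 + (1 + 4*(7 + 4))) = √(-4537 + (1 + 4*11)) = √(-4537 + (1 + 44)) = √(-4537 + 45) = √(-4492) = 2*I*√1123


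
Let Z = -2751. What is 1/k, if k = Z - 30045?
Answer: -1/32796 ≈ -3.0492e-5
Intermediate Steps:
k = -32796 (k = -2751 - 30045 = -32796)
1/k = 1/(-32796) = -1/32796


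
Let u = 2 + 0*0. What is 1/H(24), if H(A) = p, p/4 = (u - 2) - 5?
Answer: -1/20 ≈ -0.050000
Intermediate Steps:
u = 2 (u = 2 + 0 = 2)
p = -20 (p = 4*((2 - 2) - 5) = 4*(0 - 5) = 4*(-5) = -20)
H(A) = -20
1/H(24) = 1/(-20) = -1/20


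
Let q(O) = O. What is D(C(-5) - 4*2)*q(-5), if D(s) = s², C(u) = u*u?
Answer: -1445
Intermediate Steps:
C(u) = u²
D(C(-5) - 4*2)*q(-5) = ((-5)² - 4*2)²*(-5) = (25 - 8)²*(-5) = 17²*(-5) = 289*(-5) = -1445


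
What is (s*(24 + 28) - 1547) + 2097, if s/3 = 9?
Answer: 1954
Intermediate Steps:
s = 27 (s = 3*9 = 27)
(s*(24 + 28) - 1547) + 2097 = (27*(24 + 28) - 1547) + 2097 = (27*52 - 1547) + 2097 = (1404 - 1547) + 2097 = -143 + 2097 = 1954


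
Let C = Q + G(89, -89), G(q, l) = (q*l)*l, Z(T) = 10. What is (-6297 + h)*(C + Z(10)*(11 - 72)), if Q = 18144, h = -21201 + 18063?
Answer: -6816815805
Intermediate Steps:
G(q, l) = q*l² (G(q, l) = (l*q)*l = q*l²)
h = -3138
C = 723113 (C = 18144 + 89*(-89)² = 18144 + 89*7921 = 18144 + 704969 = 723113)
(-6297 + h)*(C + Z(10)*(11 - 72)) = (-6297 - 3138)*(723113 + 10*(11 - 72)) = -9435*(723113 + 10*(-61)) = -9435*(723113 - 610) = -9435*722503 = -6816815805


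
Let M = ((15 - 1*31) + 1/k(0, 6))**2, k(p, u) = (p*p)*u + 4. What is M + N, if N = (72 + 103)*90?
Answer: 255969/16 ≈ 15998.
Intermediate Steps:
k(p, u) = 4 + u*p**2 (k(p, u) = p**2*u + 4 = u*p**2 + 4 = 4 + u*p**2)
N = 15750 (N = 175*90 = 15750)
M = 3969/16 (M = ((15 - 1*31) + 1/(4 + 6*0**2))**2 = ((15 - 31) + 1/(4 + 6*0))**2 = (-16 + 1/(4 + 0))**2 = (-16 + 1/4)**2 = (-63/4)**2 = 3969/16 ≈ 248.06)
M + N = 3969/16 + 15750 = 255969/16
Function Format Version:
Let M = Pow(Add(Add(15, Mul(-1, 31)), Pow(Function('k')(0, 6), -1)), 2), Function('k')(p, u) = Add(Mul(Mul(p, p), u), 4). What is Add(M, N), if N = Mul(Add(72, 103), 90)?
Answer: Rational(255969, 16) ≈ 15998.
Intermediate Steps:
Function('k')(p, u) = Add(4, Mul(u, Pow(p, 2))) (Function('k')(p, u) = Add(Mul(Pow(p, 2), u), 4) = Add(Mul(u, Pow(p, 2)), 4) = Add(4, Mul(u, Pow(p, 2))))
N = 15750 (N = Mul(175, 90) = 15750)
M = Rational(3969, 16) (M = Pow(Add(Add(15, Mul(-1, 31)), Pow(Add(4, Mul(6, Pow(0, 2))), -1)), 2) = Pow(Add(Add(15, -31), Pow(Add(4, Mul(6, 0)), -1)), 2) = Pow(Add(-16, Pow(Add(4, 0), -1)), 2) = Pow(Add(-16, Pow(4, -1)), 2) = Pow(Add(-16, Rational(1, 4)), 2) = Pow(Rational(-63, 4), 2) = Rational(3969, 16) ≈ 248.06)
Add(M, N) = Add(Rational(3969, 16), 15750) = Rational(255969, 16)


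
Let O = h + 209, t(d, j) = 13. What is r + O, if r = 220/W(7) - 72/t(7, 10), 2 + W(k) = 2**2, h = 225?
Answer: 7000/13 ≈ 538.46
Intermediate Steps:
W(k) = 2 (W(k) = -2 + 2**2 = -2 + 4 = 2)
r = 1358/13 (r = 220/2 - 72/13 = 220*(1/2) - 72*1/13 = 110 - 72/13 = 1358/13 ≈ 104.46)
O = 434 (O = 225 + 209 = 434)
r + O = 1358/13 + 434 = 7000/13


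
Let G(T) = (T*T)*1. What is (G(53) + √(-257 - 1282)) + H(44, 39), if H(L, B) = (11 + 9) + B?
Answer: 2868 + 9*I*√19 ≈ 2868.0 + 39.23*I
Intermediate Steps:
G(T) = T² (G(T) = T²*1 = T²)
H(L, B) = 20 + B
(G(53) + √(-257 - 1282)) + H(44, 39) = (53² + √(-257 - 1282)) + (20 + 39) = (2809 + √(-1539)) + 59 = (2809 + 9*I*√19) + 59 = 2868 + 9*I*√19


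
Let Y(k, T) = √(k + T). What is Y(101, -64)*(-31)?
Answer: -31*√37 ≈ -188.57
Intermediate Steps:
Y(k, T) = √(T + k)
Y(101, -64)*(-31) = √(-64 + 101)*(-31) = √37*(-31) = -31*√37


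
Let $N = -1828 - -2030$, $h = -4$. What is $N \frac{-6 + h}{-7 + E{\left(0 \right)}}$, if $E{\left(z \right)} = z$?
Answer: $\frac{2020}{7} \approx 288.57$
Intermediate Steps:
$N = 202$ ($N = -1828 + 2030 = 202$)
$N \frac{-6 + h}{-7 + E{\left(0 \right)}} = 202 \frac{-6 - 4}{-7 + 0} = 202 \left(- \frac{10}{-7}\right) = 202 \left(\left(-10\right) \left(- \frac{1}{7}\right)\right) = 202 \cdot \frac{10}{7} = \frac{2020}{7}$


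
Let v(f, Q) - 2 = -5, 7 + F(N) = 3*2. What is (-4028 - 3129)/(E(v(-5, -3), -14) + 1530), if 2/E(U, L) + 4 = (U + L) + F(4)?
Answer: -78727/16829 ≈ -4.6781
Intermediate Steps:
F(N) = -1 (F(N) = -7 + 3*2 = -7 + 6 = -1)
v(f, Q) = -3 (v(f, Q) = 2 - 5 = -3)
E(U, L) = 2/(-5 + L + U) (E(U, L) = 2/(-4 + ((U + L) - 1)) = 2/(-4 + ((L + U) - 1)) = 2/(-4 + (-1 + L + U)) = 2/(-5 + L + U))
(-4028 - 3129)/(E(v(-5, -3), -14) + 1530) = (-4028 - 3129)/(2/(-5 - 14 - 3) + 1530) = -7157/(2/(-22) + 1530) = -7157/(2*(-1/22) + 1530) = -7157/(-1/11 + 1530) = -7157/16829/11 = -7157*11/16829 = -78727/16829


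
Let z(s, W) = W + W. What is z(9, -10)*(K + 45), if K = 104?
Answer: -2980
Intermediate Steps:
z(s, W) = 2*W
z(9, -10)*(K + 45) = (2*(-10))*(104 + 45) = -20*149 = -2980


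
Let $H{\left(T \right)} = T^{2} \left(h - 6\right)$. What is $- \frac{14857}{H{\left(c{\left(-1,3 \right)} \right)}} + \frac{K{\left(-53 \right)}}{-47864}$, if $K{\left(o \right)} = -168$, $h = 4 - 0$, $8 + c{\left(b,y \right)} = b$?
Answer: $\frac{88892833}{969246} \approx 91.713$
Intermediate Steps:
$c{\left(b,y \right)} = -8 + b$
$h = 4$ ($h = 4 + 0 = 4$)
$H{\left(T \right)} = - 2 T^{2}$ ($H{\left(T \right)} = T^{2} \left(4 - 6\right) = T^{2} \left(-2\right) = - 2 T^{2}$)
$- \frac{14857}{H{\left(c{\left(-1,3 \right)} \right)}} + \frac{K{\left(-53 \right)}}{-47864} = - \frac{14857}{\left(-2\right) \left(-8 - 1\right)^{2}} - \frac{168}{-47864} = - \frac{14857}{\left(-2\right) \left(-9\right)^{2}} - - \frac{21}{5983} = - \frac{14857}{\left(-2\right) 81} + \frac{21}{5983} = - \frac{14857}{-162} + \frac{21}{5983} = \left(-14857\right) \left(- \frac{1}{162}\right) + \frac{21}{5983} = \frac{14857}{162} + \frac{21}{5983} = \frac{88892833}{969246}$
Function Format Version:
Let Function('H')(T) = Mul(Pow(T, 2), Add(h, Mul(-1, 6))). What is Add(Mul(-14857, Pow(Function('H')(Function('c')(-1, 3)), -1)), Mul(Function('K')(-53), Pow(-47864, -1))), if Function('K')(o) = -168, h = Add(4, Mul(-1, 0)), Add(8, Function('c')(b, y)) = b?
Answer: Rational(88892833, 969246) ≈ 91.713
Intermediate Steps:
Function('c')(b, y) = Add(-8, b)
h = 4 (h = Add(4, 0) = 4)
Function('H')(T) = Mul(-2, Pow(T, 2)) (Function('H')(T) = Mul(Pow(T, 2), Add(4, Mul(-1, 6))) = Mul(Pow(T, 2), Add(4, -6)) = Mul(Pow(T, 2), -2) = Mul(-2, Pow(T, 2)))
Add(Mul(-14857, Pow(Function('H')(Function('c')(-1, 3)), -1)), Mul(Function('K')(-53), Pow(-47864, -1))) = Add(Mul(-14857, Pow(Mul(-2, Pow(Add(-8, -1), 2)), -1)), Mul(-168, Pow(-47864, -1))) = Add(Mul(-14857, Pow(Mul(-2, Pow(-9, 2)), -1)), Mul(-168, Rational(-1, 47864))) = Add(Mul(-14857, Pow(Mul(-2, 81), -1)), Rational(21, 5983)) = Add(Mul(-14857, Pow(-162, -1)), Rational(21, 5983)) = Add(Mul(-14857, Rational(-1, 162)), Rational(21, 5983)) = Add(Rational(14857, 162), Rational(21, 5983)) = Rational(88892833, 969246)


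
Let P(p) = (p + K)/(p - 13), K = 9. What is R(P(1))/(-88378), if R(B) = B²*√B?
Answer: -25*I*√30/19089648 ≈ -7.173e-6*I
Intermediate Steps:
P(p) = (9 + p)/(-13 + p) (P(p) = (p + 9)/(p - 13) = (9 + p)/(-13 + p))
R(B) = B^(5/2)
R(P(1))/(-88378) = ((9 + 1)/(-13 + 1))^(5/2)/(-88378) = (10/(-12))^(5/2)*(-1/88378) = (-1/12*10)^(5/2)*(-1/88378) = (-⅚)^(5/2)*(-1/88378) = (25*I*√30/216)*(-1/88378) = -25*I*√30/19089648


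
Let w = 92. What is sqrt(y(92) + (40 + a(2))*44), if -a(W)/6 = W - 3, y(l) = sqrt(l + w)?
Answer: sqrt(2024 + 2*sqrt(46)) ≈ 45.139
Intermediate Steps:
y(l) = sqrt(92 + l) (y(l) = sqrt(l + 92) = sqrt(92 + l))
a(W) = 18 - 6*W (a(W) = -6*(W - 3) = -6*(-3 + W) = 18 - 6*W)
sqrt(y(92) + (40 + a(2))*44) = sqrt(sqrt(92 + 92) + (40 + (18 - 6*2))*44) = sqrt(sqrt(184) + (40 + (18 - 12))*44) = sqrt(2*sqrt(46) + (40 + 6)*44) = sqrt(2*sqrt(46) + 46*44) = sqrt(2*sqrt(46) + 2024) = sqrt(2024 + 2*sqrt(46))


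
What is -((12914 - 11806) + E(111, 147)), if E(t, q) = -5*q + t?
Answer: -484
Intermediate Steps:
E(t, q) = t - 5*q
-((12914 - 11806) + E(111, 147)) = -((12914 - 11806) + (111 - 5*147)) = -(1108 + (111 - 735)) = -(1108 - 624) = -1*484 = -484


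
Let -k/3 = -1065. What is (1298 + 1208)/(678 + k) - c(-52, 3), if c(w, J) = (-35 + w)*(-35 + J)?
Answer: -10779926/3873 ≈ -2783.4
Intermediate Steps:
k = 3195 (k = -3*(-1065) = 3195)
c(w, J) = (-35 + J)*(-35 + w)
(1298 + 1208)/(678 + k) - c(-52, 3) = (1298 + 1208)/(678 + 3195) - (1225 - 35*3 - 35*(-52) + 3*(-52)) = 2506/3873 - (1225 - 105 + 1820 - 156) = 2506*(1/3873) - 1*2784 = 2506/3873 - 2784 = -10779926/3873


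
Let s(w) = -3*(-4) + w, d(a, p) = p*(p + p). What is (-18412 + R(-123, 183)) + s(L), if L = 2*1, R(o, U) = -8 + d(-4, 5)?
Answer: -18356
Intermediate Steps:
d(a, p) = 2*p**2 (d(a, p) = p*(2*p) = 2*p**2)
R(o, U) = 42 (R(o, U) = -8 + 2*5**2 = -8 + 2*25 = -8 + 50 = 42)
L = 2
s(w) = 12 + w
(-18412 + R(-123, 183)) + s(L) = (-18412 + 42) + (12 + 2) = -18370 + 14 = -18356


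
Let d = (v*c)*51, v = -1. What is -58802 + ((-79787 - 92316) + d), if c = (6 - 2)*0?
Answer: -230905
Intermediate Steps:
c = 0 (c = 4*0 = 0)
d = 0 (d = -1*0*51 = 0*51 = 0)
-58802 + ((-79787 - 92316) + d) = -58802 + ((-79787 - 92316) + 0) = -58802 + (-172103 + 0) = -58802 - 172103 = -230905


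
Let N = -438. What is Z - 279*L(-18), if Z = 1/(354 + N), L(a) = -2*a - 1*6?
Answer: -703081/84 ≈ -8370.0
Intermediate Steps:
L(a) = -6 - 2*a (L(a) = -2*a - 6 = -6 - 2*a)
Z = -1/84 (Z = 1/(354 - 438) = 1/(-84) = -1/84 ≈ -0.011905)
Z - 279*L(-18) = -1/84 - 279*(-6 - 2*(-18)) = -1/84 - 279*(-6 + 36) = -1/84 - 279*30 = -1/84 - 8370 = -703081/84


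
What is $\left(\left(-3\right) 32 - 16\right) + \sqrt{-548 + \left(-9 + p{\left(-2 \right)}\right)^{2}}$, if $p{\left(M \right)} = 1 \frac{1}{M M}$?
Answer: $-112 + \frac{i \sqrt{7543}}{4} \approx -112.0 + 21.713 i$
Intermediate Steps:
$p{\left(M \right)} = \frac{1}{M^{2}}$ ($p{\left(M \right)} = 1 \frac{1}{M^{2}} = \frac{1}{M^{2}}$)
$\left(\left(-3\right) 32 - 16\right) + \sqrt{-548 + \left(-9 + p{\left(-2 \right)}\right)^{2}} = \left(\left(-3\right) 32 - 16\right) + \sqrt{-548 + \left(-9 + \frac{1}{4}\right)^{2}} = \left(-96 - 16\right) + \sqrt{-548 + \left(-9 + \frac{1}{4}\right)^{2}} = -112 + \sqrt{-548 + \left(- \frac{35}{4}\right)^{2}} = -112 + \sqrt{-548 + \frac{1225}{16}} = -112 + \sqrt{- \frac{7543}{16}} = -112 + \frac{i \sqrt{7543}}{4}$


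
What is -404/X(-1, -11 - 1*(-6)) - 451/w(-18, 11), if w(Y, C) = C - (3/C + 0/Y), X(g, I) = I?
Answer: 22867/590 ≈ 38.758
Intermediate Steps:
w(Y, C) = C - 3/C (w(Y, C) = C - (3/C + 0) = C - 3/C)
-404/X(-1, -11 - 1*(-6)) - 451/w(-18, 11) = -404/(-11 - 1*(-6)) - 451/(11 - 3/11) = -404/(-11 + 6) - 451/(11 - 3*1/11) = -404/(-5) - 451/(11 - 3/11) = -404*(-⅕) - 451/118/11 = 404/5 - 451*11/118 = 404/5 - 4961/118 = 22867/590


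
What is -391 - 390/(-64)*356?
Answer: 14227/8 ≈ 1778.4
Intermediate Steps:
-391 - 390/(-64)*356 = -391 - 390*(-1/64)*356 = -391 + (195/32)*356 = -391 + 17355/8 = 14227/8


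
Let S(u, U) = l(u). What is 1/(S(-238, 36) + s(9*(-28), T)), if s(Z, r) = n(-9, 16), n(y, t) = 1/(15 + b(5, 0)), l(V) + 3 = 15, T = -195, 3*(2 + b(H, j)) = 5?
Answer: 44/531 ≈ 0.082862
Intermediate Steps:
b(H, j) = -1/3 (b(H, j) = -2 + (1/3)*5 = -2 + 5/3 = -1/3)
l(V) = 12 (l(V) = -3 + 15 = 12)
S(u, U) = 12
n(y, t) = 3/44 (n(y, t) = 1/(15 - 1/3) = 1/(44/3) = 3/44)
s(Z, r) = 3/44
1/(S(-238, 36) + s(9*(-28), T)) = 1/(12 + 3/44) = 1/(531/44) = 44/531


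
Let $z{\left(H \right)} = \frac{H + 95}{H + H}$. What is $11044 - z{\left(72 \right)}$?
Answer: $\frac{1590169}{144} \approx 11043.0$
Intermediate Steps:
$z{\left(H \right)} = \frac{95 + H}{2 H}$
$11044 - z{\left(72 \right)} = 11044 - \frac{95 + 72}{2 \cdot 72} = 11044 - \frac{1}{2} \cdot \frac{1}{72} \cdot 167 = 11044 - \frac{167}{144} = \frac{1590169}{144}$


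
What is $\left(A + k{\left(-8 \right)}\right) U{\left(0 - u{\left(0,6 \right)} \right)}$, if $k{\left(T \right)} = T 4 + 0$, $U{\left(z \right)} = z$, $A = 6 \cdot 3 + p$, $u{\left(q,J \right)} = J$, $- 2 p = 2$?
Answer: $90$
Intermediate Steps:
$p = -1$ ($p = \left(- \frac{1}{2}\right) 2 = -1$)
$A = 17$ ($A = 6 \cdot 3 - 1 = 18 - 1 = 17$)
$k{\left(T \right)} = 4 T$ ($k{\left(T \right)} = 4 T + 0 = 4 T$)
$\left(A + k{\left(-8 \right)}\right) U{\left(0 - u{\left(0,6 \right)} \right)} = \left(17 + 4 \left(-8\right)\right) \left(0 - 6\right) = \left(17 - 32\right) \left(0 - 6\right) = \left(-15\right) \left(-6\right) = 90$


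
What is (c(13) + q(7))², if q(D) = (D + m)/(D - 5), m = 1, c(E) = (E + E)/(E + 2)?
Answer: 7396/225 ≈ 32.871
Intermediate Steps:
c(E) = 2*E/(2 + E) (c(E) = (2*E)/(2 + E) = 2*E/(2 + E))
q(D) = (1 + D)/(-5 + D) (q(D) = (D + 1)/(D - 5) = (1 + D)/(-5 + D))
(c(13) + q(7))² = (2*13/(2 + 13) + (1 + 7)/(-5 + 7))² = (2*13/15 + 8/2)² = (2*13*(1/15) + (½)*8)² = (26/15 + 4)² = (86/15)² = 7396/225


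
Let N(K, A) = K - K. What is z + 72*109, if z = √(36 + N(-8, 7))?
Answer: 7854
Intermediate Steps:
N(K, A) = 0
z = 6 (z = √(36 + 0) = √36 = 6)
z + 72*109 = 6 + 72*109 = 6 + 7848 = 7854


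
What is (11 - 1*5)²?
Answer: 36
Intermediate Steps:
(11 - 1*5)² = (11 - 5)² = 6² = 36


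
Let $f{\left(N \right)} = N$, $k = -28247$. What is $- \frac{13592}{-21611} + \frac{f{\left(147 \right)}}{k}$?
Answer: $\frac{380756407}{610445917} \approx 0.62373$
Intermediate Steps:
$- \frac{13592}{-21611} + \frac{f{\left(147 \right)}}{k} = - \frac{13592}{-21611} + \frac{147}{-28247} = \left(-13592\right) \left(- \frac{1}{21611}\right) + 147 \left(- \frac{1}{28247}\right) = \frac{13592}{21611} - \frac{147}{28247} = \frac{380756407}{610445917}$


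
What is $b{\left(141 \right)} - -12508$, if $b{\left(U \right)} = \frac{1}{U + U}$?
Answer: $\frac{3527257}{282} \approx 12508.0$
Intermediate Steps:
$b{\left(U \right)} = \frac{1}{2 U}$
$b{\left(141 \right)} - -12508 = \frac{1}{2 \cdot 141} - -12508 = \frac{1}{2} \cdot \frac{1}{141} + 12508 = \frac{1}{282} + 12508 = \frac{3527257}{282}$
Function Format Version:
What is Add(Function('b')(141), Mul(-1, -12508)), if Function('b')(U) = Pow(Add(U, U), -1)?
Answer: Rational(3527257, 282) ≈ 12508.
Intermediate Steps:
Function('b')(U) = Mul(Rational(1, 2), Pow(U, -1)) (Function('b')(U) = Pow(Mul(2, U), -1) = Mul(Rational(1, 2), Pow(U, -1)))
Add(Function('b')(141), Mul(-1, -12508)) = Add(Mul(Rational(1, 2), Pow(141, -1)), Mul(-1, -12508)) = Add(Mul(Rational(1, 2), Rational(1, 141)), 12508) = Add(Rational(1, 282), 12508) = Rational(3527257, 282)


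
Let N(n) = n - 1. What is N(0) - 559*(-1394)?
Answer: 779245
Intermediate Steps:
N(n) = -1 + n
N(0) - 559*(-1394) = (-1 + 0) - 559*(-1394) = -1 + 779246 = 779245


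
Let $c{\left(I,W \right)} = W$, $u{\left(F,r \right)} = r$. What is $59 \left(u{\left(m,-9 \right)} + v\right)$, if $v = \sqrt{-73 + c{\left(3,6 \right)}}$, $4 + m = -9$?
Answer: $-531 + 59 i \sqrt{67} \approx -531.0 + 482.94 i$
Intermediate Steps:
$m = -13$ ($m = -4 - 9 = -13$)
$v = i \sqrt{67}$ ($v = \sqrt{-73 + 6} = \sqrt{-67} = i \sqrt{67} \approx 8.1853 i$)
$59 \left(u{\left(m,-9 \right)} + v\right) = 59 \left(-9 + i \sqrt{67}\right) = -531 + 59 i \sqrt{67}$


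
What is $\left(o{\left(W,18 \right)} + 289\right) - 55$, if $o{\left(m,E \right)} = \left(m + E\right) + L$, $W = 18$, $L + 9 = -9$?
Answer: $252$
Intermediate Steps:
$L = -18$ ($L = -9 - 9 = -18$)
$o{\left(m,E \right)} = -18 + E + m$ ($o{\left(m,E \right)} = \left(m + E\right) - 18 = \left(E + m\right) - 18 = -18 + E + m$)
$\left(o{\left(W,18 \right)} + 289\right) - 55 = \left(\left(-18 + 18 + 18\right) + 289\right) - 55 = \left(18 + 289\right) - 55 = 307 - 55 = 252$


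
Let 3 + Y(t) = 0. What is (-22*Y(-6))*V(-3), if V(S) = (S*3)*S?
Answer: 1782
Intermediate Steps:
V(S) = 3*S² (V(S) = (3*S)*S = 3*S²)
Y(t) = -3 (Y(t) = -3 + 0 = -3)
(-22*Y(-6))*V(-3) = (-22*(-3))*(3*(-3)²) = 66*(3*9) = 66*27 = 1782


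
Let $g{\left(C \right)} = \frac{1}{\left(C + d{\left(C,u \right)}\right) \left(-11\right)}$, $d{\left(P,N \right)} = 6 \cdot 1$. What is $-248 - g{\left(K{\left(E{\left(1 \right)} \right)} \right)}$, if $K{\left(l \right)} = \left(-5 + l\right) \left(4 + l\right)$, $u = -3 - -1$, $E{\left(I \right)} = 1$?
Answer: $- \frac{38193}{154} \approx -248.01$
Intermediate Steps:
$u = -2$ ($u = -3 + 1 = -2$)
$d{\left(P,N \right)} = 6$
$g{\left(C \right)} = - \frac{1}{11 \left(6 + C\right)}$ ($g{\left(C \right)} = \frac{1}{\left(C + 6\right) \left(-11\right)} = \frac{1}{6 + C} \left(- \frac{1}{11}\right) = - \frac{1}{11 \left(6 + C\right)}$)
$-248 - g{\left(K{\left(E{\left(1 \right)} \right)} \right)} = -248 - - \frac{1}{66 + 11 \left(-20 + 1^{2} - 1\right)} = -248 - - \frac{1}{66 + 11 \left(-20 + 1 - 1\right)} = -248 - - \frac{1}{66 + 11 \left(-20\right)} = -248 - - \frac{1}{66 - 220} = -248 - - \frac{1}{-154} = -248 - \left(-1\right) \left(- \frac{1}{154}\right) = -248 - \frac{1}{154} = - \frac{38193}{154}$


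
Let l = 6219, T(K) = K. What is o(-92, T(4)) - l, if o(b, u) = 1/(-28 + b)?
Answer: -746281/120 ≈ -6219.0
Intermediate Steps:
o(-92, T(4)) - l = 1/(-28 - 92) - 1*6219 = 1/(-120) - 6219 = -1/120 - 6219 = -746281/120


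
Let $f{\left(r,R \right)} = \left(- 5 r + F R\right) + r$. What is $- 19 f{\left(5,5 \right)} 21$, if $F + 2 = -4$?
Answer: $19950$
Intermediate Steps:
$F = -6$ ($F = -2 - 4 = -6$)
$f{\left(r,R \right)} = - 6 R - 4 r$ ($f{\left(r,R \right)} = \left(- 5 r - 6 R\right) + r = \left(- 6 R - 5 r\right) + r = - 6 R - 4 r$)
$- 19 f{\left(5,5 \right)} 21 = - 19 \left(\left(-6\right) 5 - 20\right) 21 = - 19 \left(-30 - 20\right) 21 = \left(-19\right) \left(-50\right) 21 = 950 \cdot 21 = 19950$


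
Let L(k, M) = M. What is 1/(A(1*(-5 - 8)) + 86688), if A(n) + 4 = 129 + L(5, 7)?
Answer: 1/86820 ≈ 1.1518e-5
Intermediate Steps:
A(n) = 132 (A(n) = -4 + (129 + 7) = -4 + 136 = 132)
1/(A(1*(-5 - 8)) + 86688) = 1/(132 + 86688) = 1/86820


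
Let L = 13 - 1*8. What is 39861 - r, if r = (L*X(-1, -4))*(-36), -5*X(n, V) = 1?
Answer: 39825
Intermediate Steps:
X(n, V) = -⅕ (X(n, V) = -⅕*1 = -⅕)
L = 5 (L = 13 - 8 = 5)
r = 36 (r = (5*(-⅕))*(-36) = -1*(-36) = 36)
39861 - r = 39861 - 1*36 = 39861 - 36 = 39825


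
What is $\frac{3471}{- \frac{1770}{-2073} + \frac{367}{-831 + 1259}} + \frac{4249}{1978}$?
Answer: $\frac{2032649198357}{1001099426} \approx 2030.4$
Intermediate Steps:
$\frac{3471}{- \frac{1770}{-2073} + \frac{367}{-831 + 1259}} + \frac{4249}{1978} = \frac{3471}{\left(-1770\right) \left(- \frac{1}{2073}\right) + \frac{367}{428}} + 4249 \cdot \frac{1}{1978} = \frac{3471}{\frac{590}{691} + 367 \cdot \frac{1}{428}} + \frac{4249}{1978} = \frac{3471}{\frac{590}{691} + \frac{367}{428}} + \frac{4249}{1978} = \frac{3471}{\frac{506117}{295748}} + \frac{4249}{1978} = 3471 \cdot \frac{295748}{506117} + \frac{4249}{1978} = \frac{1026541308}{506117} + \frac{4249}{1978} = \frac{2032649198357}{1001099426}$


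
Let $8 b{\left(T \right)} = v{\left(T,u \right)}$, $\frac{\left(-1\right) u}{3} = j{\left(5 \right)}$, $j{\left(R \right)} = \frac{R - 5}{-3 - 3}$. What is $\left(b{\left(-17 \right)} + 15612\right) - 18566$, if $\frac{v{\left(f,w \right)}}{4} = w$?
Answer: $-2954$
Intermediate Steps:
$j{\left(R \right)} = \frac{5}{6} - \frac{R}{6}$ ($j{\left(R \right)} = \frac{-5 + R}{-6} = \left(-5 + R\right) \left(- \frac{1}{6}\right) = \frac{5}{6} - \frac{R}{6}$)
$u = 0$ ($u = - 3 \left(\frac{5}{6} - \frac{5}{6}\right) = \left(-3\right) 0 = 0$)
$v{\left(f,w \right)} = 4 w$
$b{\left(T \right)} = 0$ ($b{\left(T \right)} = \frac{4 \cdot 0}{8} = \frac{1}{8} \cdot 0 = 0$)
$\left(b{\left(-17 \right)} + 15612\right) - 18566 = \left(0 + 15612\right) - 18566 = 15612 - 18566 = -2954$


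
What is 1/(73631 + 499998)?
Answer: 1/573629 ≈ 1.7433e-6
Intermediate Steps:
1/(73631 + 499998) = 1/573629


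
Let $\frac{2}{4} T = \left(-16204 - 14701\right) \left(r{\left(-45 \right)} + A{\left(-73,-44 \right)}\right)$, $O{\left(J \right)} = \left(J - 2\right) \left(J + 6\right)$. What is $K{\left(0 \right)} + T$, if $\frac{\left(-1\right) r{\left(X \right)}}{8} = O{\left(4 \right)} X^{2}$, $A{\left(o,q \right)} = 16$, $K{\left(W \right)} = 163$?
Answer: $20025451203$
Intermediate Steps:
$O{\left(J \right)} = \left(-2 + J\right) \left(6 + J\right)$
$r{\left(X \right)} = - 160 X^{2}$ ($r{\left(X \right)} = - 8 \left(-12 + 4^{2} + 4 \cdot 4\right) X^{2} = - 8 \left(-12 + 16 + 16\right) X^{2} = - 8 \cdot 20 X^{2} = - 160 X^{2}$)
$T = 20025451040$ ($T = 2 \left(-16204 - 14701\right) \left(- 160 \left(-45\right)^{2} + 16\right) = 2 \left(- 30905 \left(\left(-160\right) 2025 + 16\right)\right) = 2 \left(- 30905 \left(-324000 + 16\right)\right) = 2 \left(\left(-30905\right) \left(-323984\right)\right) = 2 \cdot 10012725520 = 20025451040$)
$K{\left(0 \right)} + T = 163 + 20025451040 = 20025451203$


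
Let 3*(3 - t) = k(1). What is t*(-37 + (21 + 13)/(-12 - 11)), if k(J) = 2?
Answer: -2065/23 ≈ -89.783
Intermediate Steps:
t = 7/3 (t = 3 - 1/3*2 = 3 - 2/3 = 7/3 ≈ 2.3333)
t*(-37 + (21 + 13)/(-12 - 11)) = 7*(-37 + (21 + 13)/(-12 - 11))/3 = 7*(-37 + 34/(-23))/3 = 7*(-37 + 34*(-1/23))/3 = 7*(-37 - 34/23)/3 = (7/3)*(-885/23) = -2065/23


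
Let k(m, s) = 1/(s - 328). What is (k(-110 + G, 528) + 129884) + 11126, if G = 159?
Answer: 28202001/200 ≈ 1.4101e+5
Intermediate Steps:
k(m, s) = 1/(-328 + s)
(k(-110 + G, 528) + 129884) + 11126 = (1/(-328 + 528) + 129884) + 11126 = (1/200 + 129884) + 11126 = 25976801/200 + 11126 = 28202001/200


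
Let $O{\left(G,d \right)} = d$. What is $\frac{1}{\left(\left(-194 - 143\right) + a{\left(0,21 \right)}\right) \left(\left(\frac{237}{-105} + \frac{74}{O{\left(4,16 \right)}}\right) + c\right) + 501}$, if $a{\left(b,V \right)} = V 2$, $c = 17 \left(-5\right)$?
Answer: $\frac{56}{1393139} \approx 4.0197 \cdot 10^{-5}$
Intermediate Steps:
$c = -85$
$a{\left(b,V \right)} = 2 V$
$\frac{1}{\left(\left(-194 - 143\right) + a{\left(0,21 \right)}\right) \left(\left(\frac{237}{-105} + \frac{74}{O{\left(4,16 \right)}}\right) + c\right) + 501} = \frac{1}{\left(\left(-194 - 143\right) + 2 \cdot 21\right) \left(\left(\frac{237}{-105} + \frac{74}{16}\right) - 85\right) + 501} = \frac{1}{\left(-337 + 42\right) \left(\left(237 \left(- \frac{1}{105}\right) + 74 \cdot \frac{1}{16}\right) - 85\right) + 501} = \frac{1}{- 295 \left(\left(- \frac{79}{35} + \frac{37}{8}\right) - 85\right) + 501} = \frac{1}{- 295 \left(\frac{663}{280} - 85\right) + 501} = \frac{1}{\left(-295\right) \left(- \frac{23137}{280}\right) + 501} = \frac{1}{\frac{1365083}{56} + 501} = \frac{1}{\frac{1393139}{56}} = \frac{56}{1393139}$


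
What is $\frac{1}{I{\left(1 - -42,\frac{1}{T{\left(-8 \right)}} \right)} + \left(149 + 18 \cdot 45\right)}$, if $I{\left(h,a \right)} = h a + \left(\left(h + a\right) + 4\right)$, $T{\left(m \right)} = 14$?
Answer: $\frac{7}{7064} \approx 0.00099094$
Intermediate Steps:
$I{\left(h,a \right)} = 4 + a + h + a h$ ($I{\left(h,a \right)} = a h + \left(\left(a + h\right) + 4\right) = a h + \left(4 + a + h\right) = 4 + a + h + a h$)
$\frac{1}{I{\left(1 - -42,\frac{1}{T{\left(-8 \right)}} \right)} + \left(149 + 18 \cdot 45\right)} = \frac{1}{\left(4 + \frac{1}{14} + \left(1 - -42\right) + \frac{1 - -42}{14}\right) + \left(149 + 18 \cdot 45\right)} = \frac{1}{\left(4 + \frac{1}{14} + \left(1 + 42\right) + \frac{1 + 42}{14}\right) + \left(149 + 810\right)} = \frac{1}{\left(4 + \frac{1}{14} + 43 + \frac{1}{14} \cdot 43\right) + 959} = \frac{1}{\left(4 + \frac{1}{14} + 43 + \frac{43}{14}\right) + 959} = \frac{1}{\frac{351}{7} + 959} = \frac{1}{\frac{7064}{7}} = \frac{7}{7064}$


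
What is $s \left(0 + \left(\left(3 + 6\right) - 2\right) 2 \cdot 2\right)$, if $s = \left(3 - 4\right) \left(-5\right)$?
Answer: $140$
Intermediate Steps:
$s = 5$ ($s = \left(-1\right) \left(-5\right) = 5$)
$s \left(0 + \left(\left(3 + 6\right) - 2\right) 2 \cdot 2\right) = 5 \left(0 + \left(\left(3 + 6\right) - 2\right) 2 \cdot 2\right) = 5 \left(0 + \left(9 - 2\right) 2 \cdot 2\right) = 5 \left(0 + 7 \cdot 2 \cdot 2\right) = 5 \left(0 + 14 \cdot 2\right) = 5 \left(0 + 28\right) = 5 \cdot 28 = 140$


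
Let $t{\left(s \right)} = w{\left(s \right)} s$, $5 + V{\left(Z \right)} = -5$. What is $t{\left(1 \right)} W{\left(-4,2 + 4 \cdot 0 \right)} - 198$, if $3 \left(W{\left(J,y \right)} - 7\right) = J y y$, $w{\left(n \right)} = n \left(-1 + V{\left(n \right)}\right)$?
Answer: $- \frac{649}{3} \approx -216.33$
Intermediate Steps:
$V{\left(Z \right)} = -10$ ($V{\left(Z \right)} = -5 - 5 = -10$)
$w{\left(n \right)} = - 11 n$ ($w{\left(n \right)} = n \left(-1 - 10\right) = n \left(-11\right) = - 11 n$)
$W{\left(J,y \right)} = 7 + \frac{J y^{2}}{3}$ ($W{\left(J,y \right)} = 7 + \frac{J y y}{3} = 7 + \frac{J y^{2}}{3}$)
$t{\left(s \right)} = - 11 s^{2}$ ($t{\left(s \right)} = - 11 s s = - 11 s^{2}$)
$t{\left(1 \right)} W{\left(-4,2 + 4 \cdot 0 \right)} - 198 = - 11 \cdot 1^{2} \left(7 + \frac{1}{3} \left(-4\right) \left(2 + 4 \cdot 0\right)^{2}\right) - 198 = \left(-11\right) 1 \left(7 + \frac{1}{3} \left(-4\right) \left(2 + 0\right)^{2}\right) - 198 = - 11 \left(7 + \frac{1}{3} \left(-4\right) 2^{2}\right) - 198 = - 11 \left(7 + \frac{1}{3} \left(-4\right) 4\right) - 198 = - 11 \left(7 - \frac{16}{3}\right) - 198 = \left(-11\right) \frac{5}{3} - 198 = - \frac{55}{3} - 198 = - \frac{649}{3}$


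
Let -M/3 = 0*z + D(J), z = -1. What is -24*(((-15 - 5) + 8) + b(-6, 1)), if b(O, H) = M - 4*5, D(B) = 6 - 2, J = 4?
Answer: 1056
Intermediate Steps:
D(B) = 4
M = -12 (M = -3*(0*(-1) + 4) = -3*(0 + 4) = -3*4 = -12)
b(O, H) = -32 (b(O, H) = -12 - 4*5 = -12 - 20 = -32)
-24*(((-15 - 5) + 8) + b(-6, 1)) = -24*(((-15 - 5) + 8) - 32) = -24*((-20 + 8) - 32) = -24*(-12 - 32) = -24*(-44) = 1056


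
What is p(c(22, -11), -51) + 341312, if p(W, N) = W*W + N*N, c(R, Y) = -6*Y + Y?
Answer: 346938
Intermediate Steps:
c(R, Y) = -5*Y
p(W, N) = N**2 + W**2 (p(W, N) = W**2 + N**2 = N**2 + W**2)
p(c(22, -11), -51) + 341312 = ((-51)**2 + (-5*(-11))**2) + 341312 = (2601 + 55**2) + 341312 = (2601 + 3025) + 341312 = 5626 + 341312 = 346938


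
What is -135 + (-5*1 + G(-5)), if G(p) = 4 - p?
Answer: -131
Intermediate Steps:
-135 + (-5*1 + G(-5)) = -135 + (-5*1 + (4 - 1*(-5))) = -135 + (-5 + (4 + 5)) = -135 + (-5 + 9) = -135 + 4 = -131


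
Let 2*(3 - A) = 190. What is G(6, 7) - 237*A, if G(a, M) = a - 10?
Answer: 21800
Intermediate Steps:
G(a, M) = -10 + a
A = -92 (A = 3 - ½*190 = 3 - 95 = -92)
G(6, 7) - 237*A = (-10 + 6) - 237*(-92) = -4 + 21804 = 21800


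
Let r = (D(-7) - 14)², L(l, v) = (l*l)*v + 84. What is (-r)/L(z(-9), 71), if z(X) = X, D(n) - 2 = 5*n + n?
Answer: -972/1945 ≈ -0.49974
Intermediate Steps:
D(n) = 2 + 6*n (D(n) = 2 + (5*n + n) = 2 + 6*n)
L(l, v) = 84 + v*l² (L(l, v) = l²*v + 84 = v*l² + 84 = 84 + v*l²)
r = 2916 (r = ((2 + 6*(-7)) - 14)² = ((2 - 42) - 14)² = (-40 - 14)² = (-54)² = 2916)
(-r)/L(z(-9), 71) = (-1*2916)/(84 + 71*(-9)²) = -2916/(84 + 71*81) = -2916/(84 + 5751) = -2916/5835 = -2916*1/5835 = -972/1945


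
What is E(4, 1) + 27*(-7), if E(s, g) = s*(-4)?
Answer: -205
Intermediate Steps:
E(s, g) = -4*s
E(4, 1) + 27*(-7) = -4*4 + 27*(-7) = -16 - 189 = -205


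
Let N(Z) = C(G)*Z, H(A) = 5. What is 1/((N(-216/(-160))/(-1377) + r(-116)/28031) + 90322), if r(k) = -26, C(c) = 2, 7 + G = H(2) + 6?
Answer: 14295810/1291226109529 ≈ 1.1072e-5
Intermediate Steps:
G = 4 (G = -7 + (5 + 6) = -7 + 11 = 4)
N(Z) = 2*Z
1/((N(-216/(-160))/(-1377) + r(-116)/28031) + 90322) = 1/(((2*(-216/(-160)))/(-1377) - 26/28031) + 90322) = 1/(((2*(-216*(-1/160)))*(-1/1377) - 26*1/28031) + 90322) = 1/(((2*(27/20))*(-1/1377) - 26/28031) + 90322) = 1/(((27/10)*(-1/1377) - 26/28031) + 90322) = 1/((-1/510 - 26/28031) + 90322) = 1/(-41291/14295810 + 90322) = 1/(1291226109529/14295810) = 14295810/1291226109529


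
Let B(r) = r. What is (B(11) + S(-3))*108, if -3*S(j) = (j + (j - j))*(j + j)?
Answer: 540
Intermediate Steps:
S(j) = -2*j²/3 (S(j) = -(j + (j - j))*(j + j)/3 = -(j + 0)*2*j/3 = -j*2*j/3 = -2*j²/3)
(B(11) + S(-3))*108 = (11 - ⅔*(-3)²)*108 = (11 - ⅔*9)*108 = (11 - 6)*108 = 5*108 = 540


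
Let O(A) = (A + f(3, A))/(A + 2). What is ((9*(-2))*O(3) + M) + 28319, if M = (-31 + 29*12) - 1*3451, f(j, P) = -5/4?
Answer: 251787/10 ≈ 25179.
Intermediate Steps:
f(j, P) = -5/4 (f(j, P) = -5*1/4 = -5/4)
O(A) = (-5/4 + A)/(2 + A) (O(A) = (A - 5/4)/(A + 2) = (-5/4 + A)/(2 + A))
M = -3134 (M = (-31 + 348) - 3451 = 317 - 3451 = -3134)
((9*(-2))*O(3) + M) + 28319 = ((9*(-2))*((-5/4 + 3)/(2 + 3)) - 3134) + 28319 = (-18*7/(5*4) - 3134) + 28319 = (-18*7/20 - 3134) + 28319 = (-63/10 - 3134) + 28319 = -31403/10 + 28319 = 251787/10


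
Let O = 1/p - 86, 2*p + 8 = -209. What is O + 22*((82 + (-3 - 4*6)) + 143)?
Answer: 926588/217 ≈ 4270.0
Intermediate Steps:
p = -217/2 (p = -4 + (½)*(-209) = -4 - 209/2 = -217/2 ≈ -108.50)
O = -18664/217 (O = 1/(-217/2) - 86 = -2/217 - 86 = -18664/217 ≈ -86.009)
O + 22*((82 + (-3 - 4*6)) + 143) = -18664/217 + 22*((82 + (-3 - 4*6)) + 143) = -18664/217 + 22*((82 + (-3 - 24)) + 143) = -18664/217 + 22*((82 - 27) + 143) = -18664/217 + 22*(55 + 143) = -18664/217 + 22*198 = -18664/217 + 4356 = 926588/217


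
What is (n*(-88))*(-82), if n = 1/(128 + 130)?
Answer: 3608/129 ≈ 27.969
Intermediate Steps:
n = 1/258 ≈ 0.0038760
(n*(-88))*(-82) = ((1/258)*(-88))*(-82) = -44/129*(-82) = 3608/129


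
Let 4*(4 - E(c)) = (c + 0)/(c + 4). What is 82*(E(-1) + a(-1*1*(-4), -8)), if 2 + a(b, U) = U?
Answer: -2911/6 ≈ -485.17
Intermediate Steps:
a(b, U) = -2 + U
E(c) = 4 - c/(4*(4 + c)) (E(c) = 4 - (c + 0)/(4*(c + 4)) = 4 - c/(4*(4 + c)))
82*(E(-1) + a(-1*1*(-4), -8)) = 82*((64 + 15*(-1))/(4*(4 - 1)) + (-2 - 8)) = 82*((¼)*(64 - 15)/3 - 10) = 82*((¼)*(⅓)*49 - 10) = 82*(49/12 - 10) = 82*(-71/12) = -2911/6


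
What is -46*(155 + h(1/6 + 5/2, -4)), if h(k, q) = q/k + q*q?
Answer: -7797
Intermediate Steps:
h(k, q) = q² + q/k (h(k, q) = q/k + q² = q² + q/k)
-46*(155 + h(1/6 + 5/2, -4)) = -46*(155 + ((-4)² - 4/(1/6 + 5/2))) = -46*(155 + (16 - 4/(1*(⅙) + 5*(½)))) = -46*(155 + (16 - 4/(⅙ + 5/2))) = -46*(155 + (16 - 4/8/3)) = -46*(155 + (16 - 4*3/8)) = -46*(155 + (16 - 3/2)) = -46*(155 + 29/2) = -46*339/2 = -7797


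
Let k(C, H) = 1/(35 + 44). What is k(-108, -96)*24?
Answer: 24/79 ≈ 0.30380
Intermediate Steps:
k(C, H) = 1/79
k(-108, -96)*24 = (1/79)*24 = 24/79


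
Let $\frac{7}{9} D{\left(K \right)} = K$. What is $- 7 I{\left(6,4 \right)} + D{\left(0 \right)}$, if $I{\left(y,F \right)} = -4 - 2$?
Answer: $42$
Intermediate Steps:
$I{\left(y,F \right)} = -6$
$D{\left(K \right)} = \frac{9 K}{7}$
$- 7 I{\left(6,4 \right)} + D{\left(0 \right)} = \left(-7\right) \left(-6\right) + \frac{9}{7} \cdot 0 = 42 + 0 = 42$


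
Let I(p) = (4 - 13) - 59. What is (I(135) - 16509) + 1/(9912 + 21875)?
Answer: -526933098/31787 ≈ -16577.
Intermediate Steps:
I(p) = -68 (I(p) = -9 - 59 = -68)
(I(135) - 16509) + 1/(9912 + 21875) = (-68 - 16509) + 1/(9912 + 21875) = -16577 + 1/31787 = -526933098/31787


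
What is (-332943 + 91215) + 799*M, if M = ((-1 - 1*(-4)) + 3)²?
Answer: -212964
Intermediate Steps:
M = 36 (M = ((-1 + 4) + 3)² = (3 + 3)² = 6² = 36)
(-332943 + 91215) + 799*M = (-332943 + 91215) + 799*36 = -241728 + 28764 = -212964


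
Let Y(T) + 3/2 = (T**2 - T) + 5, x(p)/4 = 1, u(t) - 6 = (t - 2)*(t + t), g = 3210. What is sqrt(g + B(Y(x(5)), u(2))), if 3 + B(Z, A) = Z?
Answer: sqrt(12890)/2 ≈ 56.767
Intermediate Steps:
u(t) = 6 + 2*t*(-2 + t) (u(t) = 6 + (t - 2)*(t + t) = 6 + (-2 + t)*(2*t) = 6 + 2*t*(-2 + t))
x(p) = 4 (x(p) = 4*1 = 4)
Y(T) = 7/2 + T**2 - T (Y(T) = -3/2 + ((T**2 - T) + 5) = -3/2 + (5 + T**2 - T) = 7/2 + T**2 - T)
B(Z, A) = -3 + Z
sqrt(g + B(Y(x(5)), u(2))) = sqrt(3210 + (-3 + (7/2 + 4**2 - 1*4))) = sqrt(3210 + (-3 + (7/2 + 16 - 4))) = sqrt(3210 + (-3 + 31/2)) = sqrt(3210 + 25/2) = sqrt(6445/2) = sqrt(12890)/2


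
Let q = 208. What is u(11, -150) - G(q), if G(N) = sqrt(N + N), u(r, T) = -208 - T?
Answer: -58 - 4*sqrt(26) ≈ -78.396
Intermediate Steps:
G(N) = sqrt(2)*sqrt(N) (G(N) = sqrt(2*N) = sqrt(2)*sqrt(N))
u(11, -150) - G(q) = (-208 - 1*(-150)) - sqrt(2)*sqrt(208) = (-208 + 150) - sqrt(2)*4*sqrt(13) = -58 - 4*sqrt(26)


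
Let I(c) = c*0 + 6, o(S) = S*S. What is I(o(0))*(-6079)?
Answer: -36474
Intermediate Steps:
o(S) = S²
I(c) = 6 (I(c) = 0 + 6 = 6)
I(o(0))*(-6079) = 6*(-6079) = -36474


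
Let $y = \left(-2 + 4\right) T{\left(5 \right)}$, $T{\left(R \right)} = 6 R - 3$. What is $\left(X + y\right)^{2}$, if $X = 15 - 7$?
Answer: $3844$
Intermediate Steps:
$T{\left(R \right)} = -3 + 6 R$
$X = 8$ ($X = 15 - 7 = 8$)
$y = 54$ ($y = \left(-2 + 4\right) \left(-3 + 6 \cdot 5\right) = 2 \left(-3 + 30\right) = 2 \cdot 27 = 54$)
$\left(X + y\right)^{2} = \left(8 + 54\right)^{2} = 62^{2} = 3844$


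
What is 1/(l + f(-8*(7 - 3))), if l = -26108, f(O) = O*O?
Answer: -1/25084 ≈ -3.9866e-5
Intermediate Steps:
f(O) = O²
1/(l + f(-8*(7 - 3))) = 1/(-26108 + (-8*(7 - 3))²) = 1/(-26108 + (-8*4)²) = 1/(-26108 + (-32)²) = 1/(-26108 + 1024) = 1/(-25084) = -1/25084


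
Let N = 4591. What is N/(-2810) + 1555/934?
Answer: 20389/656135 ≈ 0.031074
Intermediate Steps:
N/(-2810) + 1555/934 = 4591/(-2810) + 1555/934 = 4591*(-1/2810) + 1555*(1/934) = -4591/2810 + 1555/934 = 20389/656135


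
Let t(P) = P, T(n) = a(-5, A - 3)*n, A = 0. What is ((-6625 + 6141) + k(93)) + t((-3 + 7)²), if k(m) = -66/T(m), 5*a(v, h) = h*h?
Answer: -130682/279 ≈ -468.39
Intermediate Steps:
a(v, h) = h²/5 (a(v, h) = (h*h)/5 = h²/5)
T(n) = 9*n/5 (T(n) = ((0 - 3)²/5)*n = ((⅕)*(-3)²)*n = ((⅕)*9)*n = 9*n/5)
k(m) = -110/(3*m) (k(m) = -66*5/(9*m) = -110/(3*m))
((-6625 + 6141) + k(93)) + t((-3 + 7)²) = ((-6625 + 6141) - 110/3/93) + (-3 + 7)² = (-484 - 110/3*1/93) + 4² = (-484 - 110/279) + 16 = -135146/279 + 16 = -130682/279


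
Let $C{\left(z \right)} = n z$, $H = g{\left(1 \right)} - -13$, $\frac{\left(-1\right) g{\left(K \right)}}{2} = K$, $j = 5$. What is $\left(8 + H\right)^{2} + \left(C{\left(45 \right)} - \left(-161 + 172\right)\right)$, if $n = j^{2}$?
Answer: $1475$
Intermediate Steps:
$g{\left(K \right)} = - 2 K$
$n = 25$ ($n = 5^{2} = 25$)
$H = 11$ ($H = \left(-2\right) 1 - -13 = -2 + 13 = 11$)
$C{\left(z \right)} = 25 z$
$\left(8 + H\right)^{2} + \left(C{\left(45 \right)} - \left(-161 + 172\right)\right) = \left(8 + 11\right)^{2} + \left(25 \cdot 45 - \left(-161 + 172\right)\right) = 19^{2} + \left(1125 - 11\right) = 361 + \left(1125 - 11\right) = 361 + 1114 = 1475$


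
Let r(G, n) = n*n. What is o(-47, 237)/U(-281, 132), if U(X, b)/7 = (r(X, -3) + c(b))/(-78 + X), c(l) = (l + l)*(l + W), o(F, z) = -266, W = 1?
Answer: 13642/35121 ≈ 0.38843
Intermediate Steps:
c(l) = 2*l*(1 + l) (c(l) = (l + l)*(l + 1) = (2*l)*(1 + l) = 2*l*(1 + l))
r(G, n) = n²
U(X, b) = 7*(9 + 2*b*(1 + b))/(-78 + X) (U(X, b) = 7*(((-3)² + 2*b*(1 + b))/(-78 + X)) = 7*((9 + 2*b*(1 + b))/(-78 + X)) = 7*(9 + 2*b*(1 + b))/(-78 + X))
o(-47, 237)/U(-281, 132) = -266*(-78 - 281)/(7*(9 + 2*132*(1 + 132))) = -266*(-359/(7*(9 + 2*132*133))) = -266*(-359/(7*(9 + 35112))) = -266/(7*(-1/359)*35121) = -266/(-245847/359) = -266*(-359/245847) = 13642/35121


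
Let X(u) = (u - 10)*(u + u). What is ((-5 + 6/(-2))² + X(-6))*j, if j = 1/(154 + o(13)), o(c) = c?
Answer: 256/167 ≈ 1.5329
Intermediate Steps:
j = 1/167 (j = 1/(154 + 13) = 1/167 ≈ 0.0059880)
X(u) = 2*u*(-10 + u) (X(u) = (-10 + u)*(2*u) = 2*u*(-10 + u))
((-5 + 6/(-2))² + X(-6))*j = ((-5 + 6/(-2))² + 2*(-6)*(-10 - 6))*(1/167) = ((-5 + 6*(-½))² + 2*(-6)*(-16))*(1/167) = ((-5 - 3)² + 192)*(1/167) = ((-8)² + 192)*(1/167) = (64 + 192)*(1/167) = 256*(1/167) = 256/167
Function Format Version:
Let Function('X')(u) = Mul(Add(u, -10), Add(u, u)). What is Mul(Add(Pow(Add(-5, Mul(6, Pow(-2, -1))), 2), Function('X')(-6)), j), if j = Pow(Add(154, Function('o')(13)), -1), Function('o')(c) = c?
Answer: Rational(256, 167) ≈ 1.5329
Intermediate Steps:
j = Rational(1, 167) (j = Pow(Add(154, 13), -1) = Pow(167, -1) = Rational(1, 167) ≈ 0.0059880)
Function('X')(u) = Mul(2, u, Add(-10, u)) (Function('X')(u) = Mul(Add(-10, u), Mul(2, u)) = Mul(2, u, Add(-10, u)))
Mul(Add(Pow(Add(-5, Mul(6, Pow(-2, -1))), 2), Function('X')(-6)), j) = Mul(Add(Pow(Add(-5, Mul(6, Pow(-2, -1))), 2), Mul(2, -6, Add(-10, -6))), Rational(1, 167)) = Mul(Add(Pow(Add(-5, Mul(6, Rational(-1, 2))), 2), Mul(2, -6, -16)), Rational(1, 167)) = Mul(Add(Pow(Add(-5, -3), 2), 192), Rational(1, 167)) = Mul(Add(Pow(-8, 2), 192), Rational(1, 167)) = Mul(Add(64, 192), Rational(1, 167)) = Mul(256, Rational(1, 167)) = Rational(256, 167)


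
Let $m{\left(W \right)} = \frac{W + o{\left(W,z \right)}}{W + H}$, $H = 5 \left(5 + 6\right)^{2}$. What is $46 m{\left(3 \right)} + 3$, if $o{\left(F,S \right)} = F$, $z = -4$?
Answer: $\frac{525}{152} \approx 3.4539$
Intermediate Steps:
$H = 605$ ($H = 5 \cdot 11^{2} = 5 \cdot 121 = 605$)
$m{\left(W \right)} = \frac{2 W}{605 + W}$ ($m{\left(W \right)} = \frac{W + W}{W + 605} = \frac{2 W}{605 + W}$)
$46 m{\left(3 \right)} + 3 = 46 \cdot 2 \cdot 3 \frac{1}{605 + 3} + 3 = 46 \cdot 2 \cdot 3 \cdot \frac{1}{608} + 3 = 46 \cdot \frac{3}{304} + 3 = \frac{69}{152} + 3 = \frac{525}{152}$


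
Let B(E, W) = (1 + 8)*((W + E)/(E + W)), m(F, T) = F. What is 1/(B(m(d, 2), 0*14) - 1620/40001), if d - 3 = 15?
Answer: 40001/358389 ≈ 0.11161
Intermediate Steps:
d = 18 (d = 3 + 15 = 18)
B(E, W) = 9 (B(E, W) = 9*((E + W)/(E + W)) = 9*1 = 9)
1/(B(m(d, 2), 0*14) - 1620/40001) = 1/(9 - 1620/40001) = 1/(358389/40001) = 40001/358389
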